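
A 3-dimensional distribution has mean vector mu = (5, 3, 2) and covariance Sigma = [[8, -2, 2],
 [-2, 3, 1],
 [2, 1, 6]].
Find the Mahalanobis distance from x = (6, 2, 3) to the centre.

Step 1 — centre the observation: (x - mu) = (1, -1, 1).

Step 2 — invert Sigma (cofactor / det for 3×3, or solve directly):
  Sigma^{-1} = [[0.1848, 0.1522, -0.087],
 [0.1522, 0.4783, -0.1304],
 [-0.087, -0.1304, 0.2174]].

Step 3 — form the quadratic (x - mu)^T · Sigma^{-1} · (x - mu):
  Sigma^{-1} · (x - mu) = (-0.0543, -0.4565, 0.2609).
  (x - mu)^T · [Sigma^{-1} · (x - mu)] = (1)·(-0.0543) + (-1)·(-0.4565) + (1)·(0.2609) = 0.663.

Step 4 — take square root: d = √(0.663) ≈ 0.8143.

d(x, mu) = √(0.663) ≈ 0.8143


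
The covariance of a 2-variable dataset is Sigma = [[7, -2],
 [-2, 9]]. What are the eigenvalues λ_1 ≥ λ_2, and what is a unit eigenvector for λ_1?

Step 1 — characteristic polynomial of 2×2 Sigma:
  det(Sigma - λI) = λ² - trace · λ + det = 0.
  trace = 7 + 9 = 16, det = 7·9 - (-2)² = 59.
Step 2 — discriminant:
  Δ = trace² - 4·det = 256 - 236 = 20.
Step 3 — eigenvalues:
  λ = (trace ± √Δ)/2 = (16 ± 4.4721)/2,
  λ_1 = 10.2361,  λ_2 = 5.7639.

Step 4 — unit eigenvector for λ_1: solve (Sigma - λ_1 I)v = 0. First row:
  (7 - 10.2361)·v_x + (-2)·v_y = 0, i.e. (-3.2361)·v_x + (-2)·v_y = 0,
  so v ∝ (b, λ_1 - a) = (-2, 3.2361); multiply by -1 so the first entry is positive: u = (2, -3.2361).
  ||u|| = √((2)² + (-3.2361)²) = √(14.4721) ≈ 3.8042,
  v_1 = u/||u|| ≈ (0.5257, -0.8507) (||v_1|| = 1).

λ_1 = 10.2361,  λ_2 = 5.7639;  v_1 ≈ (0.5257, -0.8507)


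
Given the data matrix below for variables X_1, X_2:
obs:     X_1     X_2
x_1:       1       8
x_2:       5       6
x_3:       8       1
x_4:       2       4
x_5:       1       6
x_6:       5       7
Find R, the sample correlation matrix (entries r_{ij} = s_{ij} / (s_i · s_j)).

Step 1 — column means:
  mean(X_1) = (1 + 5 + 8 + 2 + 1 + 5) / 6 = 22/6 = 3.6667
  mean(X_2) = (8 + 6 + 1 + 4 + 6 + 7) / 6 = 32/6 = 5.3333

Step 2 — sample variances and covariances s[i,j] = (1/(n-1)) · Σ_k (x_{k,i} - mean_i) · (x_{k,j} - mean_j), with n-1 = 5:
  s[X_1,X_1] = ((-2.6667)·(-2.6667) + (1.3333)·(1.3333) + (4.3333)·(4.3333) + (-1.6667)·(-1.6667) + (-2.6667)·(-2.6667) + (1.3333)·(1.3333)) / 5 = 39.3333/5 = 7.8667
  s[X_1,X_2] = ((-2.6667)·(2.6667) + (1.3333)·(0.6667) + (4.3333)·(-4.3333) + (-1.6667)·(-1.3333) + (-2.6667)·(0.6667) + (1.3333)·(1.6667)) / 5 = -22.3333/5 = -4.4667
  s[X_2,X_2] = ((2.6667)·(2.6667) + (0.6667)·(0.6667) + (-4.3333)·(-4.3333) + (-1.3333)·(-1.3333) + (0.6667)·(0.6667) + (1.6667)·(1.6667)) / 5 = 31.3333/5 = 6.2667
  Sample standard deviations s_i = √(s[i,i]):
  s(X_1) = √(7.8667) = 2.8048
  s(X_2) = √(6.2667) = 2.5033

Step 3 — r_{ij} = s_{ij} / (s_i · s_j):
  r[X_1,X_1] = 1 (diagonal).
  r[X_1,X_2] = -4.4667 / (2.8048 · 2.5033) = -4.4667 / 7.0212 = -0.6362
  r[X_2,X_2] = 1 (diagonal).

R is symmetric with unit diagonal. Assembling:

R = [[1, -0.6362],
 [-0.6362, 1]]


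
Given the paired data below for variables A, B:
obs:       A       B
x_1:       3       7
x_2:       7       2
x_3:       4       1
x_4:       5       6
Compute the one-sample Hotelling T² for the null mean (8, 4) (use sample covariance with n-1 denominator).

Step 1 — sample mean vector:
  mean(A) = (3 + 7 + 4 + 5) / 4 = 19/4 = 4.75
  mean(B) = (7 + 2 + 1 + 6) / 4 = 16/4 = 4
  x̄ = (4.75, 4),  deviation x̄ - mu_0 = (4.75, 4) - (8, 4) = (-3.25, 0).

Step 2 — sample covariance matrix, S[i,j] = (1/(n-1)) · Σ_k (x_{k,i} - mean_i) · (x_{k,j} - mean_j), divisor n-1 = 3:
  S[A,A] = ((-1.75)·(-1.75) + (2.25)·(2.25) + (-0.75)·(-0.75) + (0.25)·(0.25)) / 3 = 8.75/3 = 2.9167
  S[A,B] = ((-1.75)·(3) + (2.25)·(-2) + (-0.75)·(-3) + (0.25)·(2)) / 3 = -7/3 = -2.3333
  S[B,B] = ((3)·(3) + (-2)·(-2) + (-3)·(-3) + (2)·(2)) / 3 = 26/3 = 8.6667
  S = [[2.9167, -2.3333],
 [-2.3333, 8.6667]].

Step 3 — invert S. det(S) = 2.9167·8.6667 - (-2.3333)² = 19.8333.
  S^{-1} = (1/det) · [[d, -b], [-b, a]] = [[0.437, 0.1176],
 [0.1176, 0.1471]].

Step 4 — quadratic form (x̄ - mu_0)^T · S^{-1} · (x̄ - mu_0):
  S^{-1} · (x̄ - mu_0) = (-1.4202, -0.3824),
  (x̄ - mu_0)^T · [...] = (-3.25)·(-1.4202) + (0)·(-0.3824) = 4.6155.

Step 5 — scale by n: T² = 4 · 4.6155 = 18.4622.

T² ≈ 18.4622


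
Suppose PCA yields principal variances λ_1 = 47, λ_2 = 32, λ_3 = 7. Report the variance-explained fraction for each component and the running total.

Step 1 — total variance = trace(Sigma) = Σ λ_i = 47 + 32 + 7 = 86.

Step 2 — fraction explained by component i = λ_i / Σ λ:
  PC1: 47/86 = 0.5465
  PC2: 32/86 = 0.3721
  PC3: 7/86 = 0.0814

Step 3 — cumulative fraction after k components = (λ_1 + ... + λ_k) / Σ λ:
  k = 1: 47/86 = 0.5465
  k = 2: (47 + 32)/86 = 79/86 = 0.9186
  k = 3: (47 + 32 + 7)/86 = 86/86 = 1

Summary (fraction, with percent):

explained: PC1 0.5465 (54.65%), PC2 0.3721 (37.21%), PC3 0.0814 (8.14%);  cumulative: 0.5465, 0.9186, 1


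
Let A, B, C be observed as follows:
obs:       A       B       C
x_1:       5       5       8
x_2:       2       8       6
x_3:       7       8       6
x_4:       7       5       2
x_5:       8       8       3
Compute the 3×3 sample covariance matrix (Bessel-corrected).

Step 1 — column means:
  mean(A) = (5 + 2 + 7 + 7 + 8) / 5 = 29/5 = 5.8
  mean(B) = (5 + 8 + 8 + 5 + 8) / 5 = 34/5 = 6.8
  mean(C) = (8 + 6 + 6 + 2 + 3) / 5 = 25/5 = 5

Step 2 — sample covariance S[i,j] = (1/(n-1)) · Σ_k (x_{k,i} - mean_i) · (x_{k,j} - mean_j), with n-1 = 4.
  S[A,A] = ((-0.8)·(-0.8) + (-3.8)·(-3.8) + (1.2)·(1.2) + (1.2)·(1.2) + (2.2)·(2.2)) / 4 = 22.8/4 = 5.7
  S[A,B] = ((-0.8)·(-1.8) + (-3.8)·(1.2) + (1.2)·(1.2) + (1.2)·(-1.8) + (2.2)·(1.2)) / 4 = -1.2/4 = -0.3
  S[A,C] = ((-0.8)·(3) + (-3.8)·(1) + (1.2)·(1) + (1.2)·(-3) + (2.2)·(-2)) / 4 = -13/4 = -3.25
  S[B,B] = ((-1.8)·(-1.8) + (1.2)·(1.2) + (1.2)·(1.2) + (-1.8)·(-1.8) + (1.2)·(1.2)) / 4 = 10.8/4 = 2.7
  S[B,C] = ((-1.8)·(3) + (1.2)·(1) + (1.2)·(1) + (-1.8)·(-3) + (1.2)·(-2)) / 4 = 0/4 = 0
  S[C,C] = ((3)·(3) + (1)·(1) + (1)·(1) + (-3)·(-3) + (-2)·(-2)) / 4 = 24/4 = 6

S is symmetric (S[j,i] = S[i,j]). Assembling:

S = [[5.7, -0.3, -3.25],
 [-0.3, 2.7, 0],
 [-3.25, 0, 6]]


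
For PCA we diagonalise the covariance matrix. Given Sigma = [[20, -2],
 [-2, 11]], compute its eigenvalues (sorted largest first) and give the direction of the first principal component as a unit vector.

Step 1 — characteristic polynomial of 2×2 Sigma:
  det(Sigma - λI) = λ² - trace · λ + det = 0.
  trace = 20 + 11 = 31, det = 20·11 - (-2)² = 216.
Step 2 — discriminant:
  Δ = trace² - 4·det = 961 - 864 = 97.
Step 3 — eigenvalues:
  λ = (trace ± √Δ)/2 = (31 ± 9.8489)/2,
  λ_1 = 20.4244,  λ_2 = 10.5756.

Step 4 — unit eigenvector for λ_1: solve (Sigma - λ_1 I)v = 0. First row:
  (20 - 20.4244)·v_x + (-2)·v_y = 0, i.e. (-0.4244)·v_x + (-2)·v_y = 0,
  so v ∝ (b, λ_1 - a) = (-2, 0.4244); multiply by -1 so the first entry is positive: u = (2, -0.4244).
  ||u|| = √((2)² + (-0.4244)²) = √(4.1801) ≈ 2.0445,
  v_1 = u/||u|| ≈ (0.9782, -0.2076) (||v_1|| = 1).

λ_1 = 20.4244,  λ_2 = 10.5756;  v_1 ≈ (0.9782, -0.2076)


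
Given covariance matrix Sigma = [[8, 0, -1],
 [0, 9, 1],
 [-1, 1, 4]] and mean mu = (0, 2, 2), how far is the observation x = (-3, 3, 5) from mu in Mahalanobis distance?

Step 1 — centre the observation: (x - mu) = (-3, 1, 3).

Step 2 — invert Sigma (cofactor / det for 3×3, or solve directly):
  Sigma^{-1} = [[0.1292, -0.0037, 0.0332],
 [-0.0037, 0.1144, -0.0295],
 [0.0332, -0.0295, 0.2657]].

Step 3 — form the quadratic (x - mu)^T · Sigma^{-1} · (x - mu):
  Sigma^{-1} · (x - mu) = (-0.2915, 0.0369, 0.6679).
  (x - mu)^T · [Sigma^{-1} · (x - mu)] = (-3)·(-0.2915) + (1)·(0.0369) + (3)·(0.6679) = 2.9151.

Step 4 — take square root: d = √(2.9151) ≈ 1.7074.

d(x, mu) = √(2.9151) ≈ 1.7074


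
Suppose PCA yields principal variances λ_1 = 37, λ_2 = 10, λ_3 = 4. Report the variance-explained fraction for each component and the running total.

Step 1 — total variance = trace(Sigma) = Σ λ_i = 37 + 10 + 4 = 51.

Step 2 — fraction explained by component i = λ_i / Σ λ:
  PC1: 37/51 = 0.7255
  PC2: 10/51 = 0.1961
  PC3: 4/51 = 0.0784

Step 3 — cumulative fraction after k components = (λ_1 + ... + λ_k) / Σ λ:
  k = 1: 37/51 = 0.7255
  k = 2: (37 + 10)/51 = 47/51 = 0.9216
  k = 3: (37 + 10 + 4)/51 = 51/51 = 1

Summary (fraction, with percent):

explained: PC1 0.7255 (72.55%), PC2 0.1961 (19.61%), PC3 0.0784 (7.84%);  cumulative: 0.7255, 0.9216, 1


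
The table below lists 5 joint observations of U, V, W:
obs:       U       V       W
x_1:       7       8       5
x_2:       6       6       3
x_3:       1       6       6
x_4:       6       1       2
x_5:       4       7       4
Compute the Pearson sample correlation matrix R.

Step 1 — column means:
  mean(U) = (7 + 6 + 1 + 6 + 4) / 5 = 24/5 = 4.8
  mean(V) = (8 + 6 + 6 + 1 + 7) / 5 = 28/5 = 5.6
  mean(W) = (5 + 3 + 6 + 2 + 4) / 5 = 20/5 = 4

Step 2 — sample variances and covariances s[i,j] = (1/(n-1)) · Σ_k (x_{k,i} - mean_i) · (x_{k,j} - mean_j), with n-1 = 4:
  s[U,U] = ((2.2)·(2.2) + (1.2)·(1.2) + (-3.8)·(-3.8) + (1.2)·(1.2) + (-0.8)·(-0.8)) / 4 = 22.8/4 = 5.7
  s[U,V] = ((2.2)·(2.4) + (1.2)·(0.4) + (-3.8)·(0.4) + (1.2)·(-4.6) + (-0.8)·(1.4)) / 4 = -2.4/4 = -0.6
  s[U,W] = ((2.2)·(1) + (1.2)·(-1) + (-3.8)·(2) + (1.2)·(-2) + (-0.8)·(0)) / 4 = -9/4 = -2.25
  s[V,V] = ((2.4)·(2.4) + (0.4)·(0.4) + (0.4)·(0.4) + (-4.6)·(-4.6) + (1.4)·(1.4)) / 4 = 29.2/4 = 7.3
  s[V,W] = ((2.4)·(1) + (0.4)·(-1) + (0.4)·(2) + (-4.6)·(-2) + (1.4)·(0)) / 4 = 12/4 = 3
  s[W,W] = ((1)·(1) + (-1)·(-1) + (2)·(2) + (-2)·(-2) + (0)·(0)) / 4 = 10/4 = 2.5
  Sample standard deviations s_i = √(s[i,i]):
  s(U) = √(5.7) = 2.3875
  s(V) = √(7.3) = 2.7019
  s(W) = √(2.5) = 1.5811

Step 3 — r_{ij} = s_{ij} / (s_i · s_j):
  r[U,U] = 1 (diagonal).
  r[U,V] = -0.6 / (2.3875 · 2.7019) = -0.6 / 6.4506 = -0.093
  r[U,W] = -2.25 / (2.3875 · 1.5811) = -2.25 / 3.7749 = -0.596
  r[V,V] = 1 (diagonal).
  r[V,W] = 3 / (2.7019 · 1.5811) = 3 / 4.272 = 0.7022
  r[W,W] = 1 (diagonal).

R is symmetric with unit diagonal. Assembling:

R = [[1, -0.093, -0.596],
 [-0.093, 1, 0.7022],
 [-0.596, 0.7022, 1]]


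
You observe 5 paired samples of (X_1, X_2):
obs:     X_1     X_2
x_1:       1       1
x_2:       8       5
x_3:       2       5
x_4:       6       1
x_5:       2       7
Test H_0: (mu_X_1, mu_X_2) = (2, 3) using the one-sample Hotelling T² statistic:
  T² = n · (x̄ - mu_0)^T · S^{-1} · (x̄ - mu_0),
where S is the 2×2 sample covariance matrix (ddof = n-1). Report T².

Step 1 — sample mean vector:
  mean(X_1) = (1 + 8 + 2 + 6 + 2) / 5 = 19/5 = 3.8
  mean(X_2) = (1 + 5 + 5 + 1 + 7) / 5 = 19/5 = 3.8
  x̄ = (3.8, 3.8),  deviation x̄ - mu_0 = (3.8, 3.8) - (2, 3) = (1.8, 0.8).

Step 2 — sample covariance matrix, S[i,j] = (1/(n-1)) · Σ_k (x_{k,i} - mean_i) · (x_{k,j} - mean_j), divisor n-1 = 4:
  S[X_1,X_1] = ((-2.8)·(-2.8) + (4.2)·(4.2) + (-1.8)·(-1.8) + (2.2)·(2.2) + (-1.8)·(-1.8)) / 4 = 36.8/4 = 9.2
  S[X_1,X_2] = ((-2.8)·(-2.8) + (4.2)·(1.2) + (-1.8)·(1.2) + (2.2)·(-2.8) + (-1.8)·(3.2)) / 4 = -1.2/4 = -0.3
  S[X_2,X_2] = ((-2.8)·(-2.8) + (1.2)·(1.2) + (1.2)·(1.2) + (-2.8)·(-2.8) + (3.2)·(3.2)) / 4 = 28.8/4 = 7.2
  S = [[9.2, -0.3],
 [-0.3, 7.2]].

Step 3 — invert S. det(S) = 9.2·7.2 - (-0.3)² = 66.15.
  S^{-1} = (1/det) · [[d, -b], [-b, a]] = [[0.1088, 0.0045],
 [0.0045, 0.1391]].

Step 4 — quadratic form (x̄ - mu_0)^T · S^{-1} · (x̄ - mu_0):
  S^{-1} · (x̄ - mu_0) = (0.1995, 0.1194),
  (x̄ - mu_0)^T · [...] = (1.8)·(0.1995) + (0.8)·(0.1194) = 0.4547.

Step 5 — scale by n: T² = 5 · 0.4547 = 2.2736.

T² ≈ 2.2736


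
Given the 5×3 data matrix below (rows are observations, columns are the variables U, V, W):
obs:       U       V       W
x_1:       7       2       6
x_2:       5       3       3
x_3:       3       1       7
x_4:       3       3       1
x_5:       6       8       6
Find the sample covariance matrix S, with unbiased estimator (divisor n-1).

Step 1 — column means:
  mean(U) = (7 + 5 + 3 + 3 + 6) / 5 = 24/5 = 4.8
  mean(V) = (2 + 3 + 1 + 3 + 8) / 5 = 17/5 = 3.4
  mean(W) = (6 + 3 + 7 + 1 + 6) / 5 = 23/5 = 4.6

Step 2 — sample covariance S[i,j] = (1/(n-1)) · Σ_k (x_{k,i} - mean_i) · (x_{k,j} - mean_j), with n-1 = 4.
  S[U,U] = ((2.2)·(2.2) + (0.2)·(0.2) + (-1.8)·(-1.8) + (-1.8)·(-1.8) + (1.2)·(1.2)) / 4 = 12.8/4 = 3.2
  S[U,V] = ((2.2)·(-1.4) + (0.2)·(-0.4) + (-1.8)·(-2.4) + (-1.8)·(-0.4) + (1.2)·(4.6)) / 4 = 7.4/4 = 1.85
  S[U,W] = ((2.2)·(1.4) + (0.2)·(-1.6) + (-1.8)·(2.4) + (-1.8)·(-3.6) + (1.2)·(1.4)) / 4 = 6.6/4 = 1.65
  S[V,V] = ((-1.4)·(-1.4) + (-0.4)·(-0.4) + (-2.4)·(-2.4) + (-0.4)·(-0.4) + (4.6)·(4.6)) / 4 = 29.2/4 = 7.3
  S[V,W] = ((-1.4)·(1.4) + (-0.4)·(-1.6) + (-2.4)·(2.4) + (-0.4)·(-3.6) + (4.6)·(1.4)) / 4 = 0.8/4 = 0.2
  S[W,W] = ((1.4)·(1.4) + (-1.6)·(-1.6) + (2.4)·(2.4) + (-3.6)·(-3.6) + (1.4)·(1.4)) / 4 = 25.2/4 = 6.3

S is symmetric (S[j,i] = S[i,j]). Assembling:

S = [[3.2, 1.85, 1.65],
 [1.85, 7.3, 0.2],
 [1.65, 0.2, 6.3]]


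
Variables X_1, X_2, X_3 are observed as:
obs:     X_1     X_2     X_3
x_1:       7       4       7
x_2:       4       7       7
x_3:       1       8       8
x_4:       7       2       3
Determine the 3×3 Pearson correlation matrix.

Step 1 — column means:
  mean(X_1) = (7 + 4 + 1 + 7) / 4 = 19/4 = 4.75
  mean(X_2) = (4 + 7 + 8 + 2) / 4 = 21/4 = 5.25
  mean(X_3) = (7 + 7 + 8 + 3) / 4 = 25/4 = 6.25

Step 2 — sample variances and covariances s[i,j] = (1/(n-1)) · Σ_k (x_{k,i} - mean_i) · (x_{k,j} - mean_j), with n-1 = 3:
  s[X_1,X_1] = ((2.25)·(2.25) + (-0.75)·(-0.75) + (-3.75)·(-3.75) + (2.25)·(2.25)) / 3 = 24.75/3 = 8.25
  s[X_1,X_2] = ((2.25)·(-1.25) + (-0.75)·(1.75) + (-3.75)·(2.75) + (2.25)·(-3.25)) / 3 = -21.75/3 = -7.25
  s[X_1,X_3] = ((2.25)·(0.75) + (-0.75)·(0.75) + (-3.75)·(1.75) + (2.25)·(-3.25)) / 3 = -12.75/3 = -4.25
  s[X_2,X_2] = ((-1.25)·(-1.25) + (1.75)·(1.75) + (2.75)·(2.75) + (-3.25)·(-3.25)) / 3 = 22.75/3 = 7.5833
  s[X_2,X_3] = ((-1.25)·(0.75) + (1.75)·(0.75) + (2.75)·(1.75) + (-3.25)·(-3.25)) / 3 = 15.75/3 = 5.25
  s[X_3,X_3] = ((0.75)·(0.75) + (0.75)·(0.75) + (1.75)·(1.75) + (-3.25)·(-3.25)) / 3 = 14.75/3 = 4.9167
  Sample standard deviations s_i = √(s[i,i]):
  s(X_1) = √(8.25) = 2.8723
  s(X_2) = √(7.5833) = 2.7538
  s(X_3) = √(4.9167) = 2.2174

Step 3 — r_{ij} = s_{ij} / (s_i · s_j):
  r[X_1,X_1] = 1 (diagonal).
  r[X_1,X_2] = -7.25 / (2.8723 · 2.7538) = -7.25 / 7.9096 = -0.9166
  r[X_1,X_3] = -4.25 / (2.8723 · 2.2174) = -4.25 / 6.3689 = -0.6673
  r[X_2,X_2] = 1 (diagonal).
  r[X_2,X_3] = 5.25 / (2.7538 · 2.2174) = 5.25 / 6.1061 = 0.8598
  r[X_3,X_3] = 1 (diagonal).

R is symmetric with unit diagonal. Assembling:

R = [[1, -0.9166, -0.6673],
 [-0.9166, 1, 0.8598],
 [-0.6673, 0.8598, 1]]


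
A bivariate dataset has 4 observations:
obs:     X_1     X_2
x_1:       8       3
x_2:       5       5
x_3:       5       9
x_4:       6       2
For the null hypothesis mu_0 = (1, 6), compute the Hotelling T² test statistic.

Step 1 — sample mean vector:
  mean(X_1) = (8 + 5 + 5 + 6) / 4 = 24/4 = 6
  mean(X_2) = (3 + 5 + 9 + 2) / 4 = 19/4 = 4.75
  x̄ = (6, 4.75),  deviation x̄ - mu_0 = (6, 4.75) - (1, 6) = (5, -1.25).

Step 2 — sample covariance matrix, S[i,j] = (1/(n-1)) · Σ_k (x_{k,i} - mean_i) · (x_{k,j} - mean_j), divisor n-1 = 3:
  S[X_1,X_1] = ((2)·(2) + (-1)·(-1) + (-1)·(-1) + (0)·(0)) / 3 = 6/3 = 2
  S[X_1,X_2] = ((2)·(-1.75) + (-1)·(0.25) + (-1)·(4.25) + (0)·(-2.75)) / 3 = -8/3 = -2.6667
  S[X_2,X_2] = ((-1.75)·(-1.75) + (0.25)·(0.25) + (4.25)·(4.25) + (-2.75)·(-2.75)) / 3 = 28.75/3 = 9.5833
  S = [[2, -2.6667],
 [-2.6667, 9.5833]].

Step 3 — invert S. det(S) = 2·9.5833 - (-2.6667)² = 12.0556.
  S^{-1} = (1/det) · [[d, -b], [-b, a]] = [[0.7949, 0.2212],
 [0.2212, 0.1659]].

Step 4 — quadratic form (x̄ - mu_0)^T · S^{-1} · (x̄ - mu_0):
  S^{-1} · (x̄ - mu_0) = (3.6982, 0.8986),
  (x̄ - mu_0)^T · [...] = (5)·(3.6982) + (-1.25)·(0.8986) = 17.3675.

Step 5 — scale by n: T² = 4 · 17.3675 = 69.47.

T² ≈ 69.47


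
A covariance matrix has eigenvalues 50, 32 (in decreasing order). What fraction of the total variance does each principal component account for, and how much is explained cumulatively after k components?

Step 1 — total variance = trace(Sigma) = Σ λ_i = 50 + 32 = 82.

Step 2 — fraction explained by component i = λ_i / Σ λ:
  PC1: 50/82 = 0.6098
  PC2: 32/82 = 0.3902

Step 3 — cumulative fraction after k components = (λ_1 + ... + λ_k) / Σ λ:
  k = 1: 50/82 = 0.6098
  k = 2: (50 + 32)/82 = 82/82 = 1

Summary (fraction, with percent):

explained: PC1 0.6098 (60.98%), PC2 0.3902 (39.02%);  cumulative: 0.6098, 1


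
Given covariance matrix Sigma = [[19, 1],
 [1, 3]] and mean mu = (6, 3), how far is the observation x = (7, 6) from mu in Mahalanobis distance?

Step 1 — centre the observation: (x - mu) = (1, 3).

Step 2 — invert Sigma. det(Sigma) = 19·3 - (1)² = 56.
  Sigma^{-1} = (1/det) · [[d, -b], [-b, a]] = [[0.0536, -0.0179],
 [-0.0179, 0.3393]].

Step 3 — form the quadratic (x - mu)^T · Sigma^{-1} · (x - mu):
  Sigma^{-1} · (x - mu) = (0, 1).
  (x - mu)^T · [Sigma^{-1} · (x - mu)] = (1)·(0) + (3)·(1) = 3.

Step 4 — take square root: d = √(3) ≈ 1.7321.

d(x, mu) = √(3) ≈ 1.7321


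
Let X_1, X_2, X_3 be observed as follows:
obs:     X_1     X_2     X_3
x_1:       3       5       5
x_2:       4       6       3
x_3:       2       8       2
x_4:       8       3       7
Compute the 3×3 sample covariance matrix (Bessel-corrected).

Step 1 — column means:
  mean(X_1) = (3 + 4 + 2 + 8) / 4 = 17/4 = 4.25
  mean(X_2) = (5 + 6 + 8 + 3) / 4 = 22/4 = 5.5
  mean(X_3) = (5 + 3 + 2 + 7) / 4 = 17/4 = 4.25

Step 2 — sample covariance S[i,j] = (1/(n-1)) · Σ_k (x_{k,i} - mean_i) · (x_{k,j} - mean_j), with n-1 = 3.
  S[X_1,X_1] = ((-1.25)·(-1.25) + (-0.25)·(-0.25) + (-2.25)·(-2.25) + (3.75)·(3.75)) / 3 = 20.75/3 = 6.9167
  S[X_1,X_2] = ((-1.25)·(-0.5) + (-0.25)·(0.5) + (-2.25)·(2.5) + (3.75)·(-2.5)) / 3 = -14.5/3 = -4.8333
  S[X_1,X_3] = ((-1.25)·(0.75) + (-0.25)·(-1.25) + (-2.25)·(-2.25) + (3.75)·(2.75)) / 3 = 14.75/3 = 4.9167
  S[X_2,X_2] = ((-0.5)·(-0.5) + (0.5)·(0.5) + (2.5)·(2.5) + (-2.5)·(-2.5)) / 3 = 13/3 = 4.3333
  S[X_2,X_3] = ((-0.5)·(0.75) + (0.5)·(-1.25) + (2.5)·(-2.25) + (-2.5)·(2.75)) / 3 = -13.5/3 = -4.5
  S[X_3,X_3] = ((0.75)·(0.75) + (-1.25)·(-1.25) + (-2.25)·(-2.25) + (2.75)·(2.75)) / 3 = 14.75/3 = 4.9167

S is symmetric (S[j,i] = S[i,j]). Assembling:

S = [[6.9167, -4.8333, 4.9167],
 [-4.8333, 4.3333, -4.5],
 [4.9167, -4.5, 4.9167]]


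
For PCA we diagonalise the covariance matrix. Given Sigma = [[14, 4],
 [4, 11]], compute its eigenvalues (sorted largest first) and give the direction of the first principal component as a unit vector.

Step 1 — characteristic polynomial of 2×2 Sigma:
  det(Sigma - λI) = λ² - trace · λ + det = 0.
  trace = 14 + 11 = 25, det = 14·11 - (4)² = 138.
Step 2 — discriminant:
  Δ = trace² - 4·det = 625 - 552 = 73.
Step 3 — eigenvalues:
  λ = (trace ± √Δ)/2 = (25 ± 8.544)/2,
  λ_1 = 16.772,  λ_2 = 8.228.

Step 4 — unit eigenvector for λ_1: solve (Sigma - λ_1 I)v = 0. First row:
  (14 - 16.772)·v_x + (4)·v_y = 0, i.e. (-2.772)·v_x + (4)·v_y = 0,
  so v ∝ (b, λ_1 - a) = (4, 2.772) = u.
  ||u|| = √((4)² + (2.772)²) = √(23.684) ≈ 4.8666,
  v_1 = u/||u|| ≈ (0.8219, 0.5696) (||v_1|| = 1).

λ_1 = 16.772,  λ_2 = 8.228;  v_1 ≈ (0.8219, 0.5696)


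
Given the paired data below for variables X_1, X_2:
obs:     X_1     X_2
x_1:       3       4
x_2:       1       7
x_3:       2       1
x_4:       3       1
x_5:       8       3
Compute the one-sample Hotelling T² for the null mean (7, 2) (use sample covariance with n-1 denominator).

Step 1 — sample mean vector:
  mean(X_1) = (3 + 1 + 2 + 3 + 8) / 5 = 17/5 = 3.4
  mean(X_2) = (4 + 7 + 1 + 1 + 3) / 5 = 16/5 = 3.2
  x̄ = (3.4, 3.2),  deviation x̄ - mu_0 = (3.4, 3.2) - (7, 2) = (-3.6, 1.2).

Step 2 — sample covariance matrix, S[i,j] = (1/(n-1)) · Σ_k (x_{k,i} - mean_i) · (x_{k,j} - mean_j), divisor n-1 = 4:
  S[X_1,X_1] = ((-0.4)·(-0.4) + (-2.4)·(-2.4) + (-1.4)·(-1.4) + (-0.4)·(-0.4) + (4.6)·(4.6)) / 4 = 29.2/4 = 7.3
  S[X_1,X_2] = ((-0.4)·(0.8) + (-2.4)·(3.8) + (-1.4)·(-2.2) + (-0.4)·(-2.2) + (4.6)·(-0.2)) / 4 = -6.4/4 = -1.6
  S[X_2,X_2] = ((0.8)·(0.8) + (3.8)·(3.8) + (-2.2)·(-2.2) + (-2.2)·(-2.2) + (-0.2)·(-0.2)) / 4 = 24.8/4 = 6.2
  S = [[7.3, -1.6],
 [-1.6, 6.2]].

Step 3 — invert S. det(S) = 7.3·6.2 - (-1.6)² = 42.7.
  S^{-1} = (1/det) · [[d, -b], [-b, a]] = [[0.1452, 0.0375],
 [0.0375, 0.171]].

Step 4 — quadratic form (x̄ - mu_0)^T · S^{-1} · (x̄ - mu_0):
  S^{-1} · (x̄ - mu_0) = (-0.4778, 0.0703),
  (x̄ - mu_0)^T · [...] = (-3.6)·(-0.4778) + (1.2)·(0.0703) = 1.8042.

Step 5 — scale by n: T² = 5 · 1.8042 = 9.0211.

T² ≈ 9.0211


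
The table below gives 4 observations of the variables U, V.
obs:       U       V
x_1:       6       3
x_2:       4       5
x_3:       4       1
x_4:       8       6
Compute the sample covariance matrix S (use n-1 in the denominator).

Step 1 — column means:
  mean(U) = (6 + 4 + 4 + 8) / 4 = 22/4 = 5.5
  mean(V) = (3 + 5 + 1 + 6) / 4 = 15/4 = 3.75

Step 2 — sample covariance S[i,j] = (1/(n-1)) · Σ_k (x_{k,i} - mean_i) · (x_{k,j} - mean_j), with n-1 = 3.
  S[U,U] = ((0.5)·(0.5) + (-1.5)·(-1.5) + (-1.5)·(-1.5) + (2.5)·(2.5)) / 3 = 11/3 = 3.6667
  S[U,V] = ((0.5)·(-0.75) + (-1.5)·(1.25) + (-1.5)·(-2.75) + (2.5)·(2.25)) / 3 = 7.5/3 = 2.5
  S[V,V] = ((-0.75)·(-0.75) + (1.25)·(1.25) + (-2.75)·(-2.75) + (2.25)·(2.25)) / 3 = 14.75/3 = 4.9167

S is symmetric (S[j,i] = S[i,j]). Assembling:

S = [[3.6667, 2.5],
 [2.5, 4.9167]]


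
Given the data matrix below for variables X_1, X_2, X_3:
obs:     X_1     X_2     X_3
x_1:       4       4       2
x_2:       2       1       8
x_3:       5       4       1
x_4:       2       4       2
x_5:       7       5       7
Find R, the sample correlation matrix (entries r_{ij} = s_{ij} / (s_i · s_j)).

Step 1 — column means:
  mean(X_1) = (4 + 2 + 5 + 2 + 7) / 5 = 20/5 = 4
  mean(X_2) = (4 + 1 + 4 + 4 + 5) / 5 = 18/5 = 3.6
  mean(X_3) = (2 + 8 + 1 + 2 + 7) / 5 = 20/5 = 4

Step 2 — sample variances and covariances s[i,j] = (1/(n-1)) · Σ_k (x_{k,i} - mean_i) · (x_{k,j} - mean_j), with n-1 = 4:
  s[X_1,X_1] = ((0)·(0) + (-2)·(-2) + (1)·(1) + (-2)·(-2) + (3)·(3)) / 4 = 18/4 = 4.5
  s[X_1,X_2] = ((0)·(0.4) + (-2)·(-2.6) + (1)·(0.4) + (-2)·(0.4) + (3)·(1.4)) / 4 = 9/4 = 2.25
  s[X_1,X_3] = ((0)·(-2) + (-2)·(4) + (1)·(-3) + (-2)·(-2) + (3)·(3)) / 4 = 2/4 = 0.5
  s[X_2,X_2] = ((0.4)·(0.4) + (-2.6)·(-2.6) + (0.4)·(0.4) + (0.4)·(0.4) + (1.4)·(1.4)) / 4 = 9.2/4 = 2.3
  s[X_2,X_3] = ((0.4)·(-2) + (-2.6)·(4) + (0.4)·(-3) + (0.4)·(-2) + (1.4)·(3)) / 4 = -9/4 = -2.25
  s[X_3,X_3] = ((-2)·(-2) + (4)·(4) + (-3)·(-3) + (-2)·(-2) + (3)·(3)) / 4 = 42/4 = 10.5
  Sample standard deviations s_i = √(s[i,i]):
  s(X_1) = √(4.5) = 2.1213
  s(X_2) = √(2.3) = 1.5166
  s(X_3) = √(10.5) = 3.2404

Step 3 — r_{ij} = s_{ij} / (s_i · s_j):
  r[X_1,X_1] = 1 (diagonal).
  r[X_1,X_2] = 2.25 / (2.1213 · 1.5166) = 2.25 / 3.2171 = 0.6994
  r[X_1,X_3] = 0.5 / (2.1213 · 3.2404) = 0.5 / 6.8739 = 0.0727
  r[X_2,X_2] = 1 (diagonal).
  r[X_2,X_3] = -2.25 / (1.5166 · 3.2404) = -2.25 / 4.9143 = -0.4579
  r[X_3,X_3] = 1 (diagonal).

R is symmetric with unit diagonal. Assembling:

R = [[1, 0.6994, 0.0727],
 [0.6994, 1, -0.4579],
 [0.0727, -0.4579, 1]]


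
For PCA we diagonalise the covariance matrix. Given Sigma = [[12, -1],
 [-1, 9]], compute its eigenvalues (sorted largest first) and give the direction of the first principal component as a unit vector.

Step 1 — characteristic polynomial of 2×2 Sigma:
  det(Sigma - λI) = λ² - trace · λ + det = 0.
  trace = 12 + 9 = 21, det = 12·9 - (-1)² = 107.
Step 2 — discriminant:
  Δ = trace² - 4·det = 441 - 428 = 13.
Step 3 — eigenvalues:
  λ = (trace ± √Δ)/2 = (21 ± 3.6056)/2,
  λ_1 = 12.3028,  λ_2 = 8.6972.

Step 4 — unit eigenvector for λ_1: solve (Sigma - λ_1 I)v = 0. First row:
  (12 - 12.3028)·v_x + (-1)·v_y = 0, i.e. (-0.3028)·v_x + (-1)·v_y = 0,
  so v ∝ (b, λ_1 - a) = (-1, 0.3028); multiply by -1 so the first entry is positive: u = (1, -0.3028).
  ||u|| = √((1)² + (-0.3028)²) = √(1.0917) ≈ 1.0448,
  v_1 = u/||u|| ≈ (0.9571, -0.2898) (||v_1|| = 1).

λ_1 = 12.3028,  λ_2 = 8.6972;  v_1 ≈ (0.9571, -0.2898)


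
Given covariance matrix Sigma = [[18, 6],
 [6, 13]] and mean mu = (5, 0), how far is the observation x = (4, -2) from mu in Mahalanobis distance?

Step 1 — centre the observation: (x - mu) = (-1, -2).

Step 2 — invert Sigma. det(Sigma) = 18·13 - (6)² = 198.
  Sigma^{-1} = (1/det) · [[d, -b], [-b, a]] = [[0.0657, -0.0303],
 [-0.0303, 0.0909]].

Step 3 — form the quadratic (x - mu)^T · Sigma^{-1} · (x - mu):
  Sigma^{-1} · (x - mu) = (-0.0051, -0.1515).
  (x - mu)^T · [Sigma^{-1} · (x - mu)] = (-1)·(-0.0051) + (-2)·(-0.1515) = 0.3081.

Step 4 — take square root: d = √(0.3081) ≈ 0.5551.

d(x, mu) = √(0.3081) ≈ 0.5551


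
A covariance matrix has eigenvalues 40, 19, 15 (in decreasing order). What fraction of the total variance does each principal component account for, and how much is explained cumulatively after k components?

Step 1 — total variance = trace(Sigma) = Σ λ_i = 40 + 19 + 15 = 74.

Step 2 — fraction explained by component i = λ_i / Σ λ:
  PC1: 40/74 = 0.5405
  PC2: 19/74 = 0.2568
  PC3: 15/74 = 0.2027

Step 3 — cumulative fraction after k components = (λ_1 + ... + λ_k) / Σ λ:
  k = 1: 40/74 = 0.5405
  k = 2: (40 + 19)/74 = 59/74 = 0.7973
  k = 3: (40 + 19 + 15)/74 = 74/74 = 1

Summary (fraction, with percent):

explained: PC1 0.5405 (54.05%), PC2 0.2568 (25.68%), PC3 0.2027 (20.27%);  cumulative: 0.5405, 0.7973, 1


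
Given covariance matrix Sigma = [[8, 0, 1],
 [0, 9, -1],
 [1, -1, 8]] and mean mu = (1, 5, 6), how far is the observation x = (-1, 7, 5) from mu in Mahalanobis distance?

Step 1 — centre the observation: (x - mu) = (-2, 2, -1).

Step 2 — invert Sigma (cofactor / det for 3×3, or solve directly):
  Sigma^{-1} = [[0.127, -0.0018, -0.0161],
 [-0.0018, 0.1127, 0.0143],
 [-0.0161, 0.0143, 0.1288]].

Step 3 — form the quadratic (x - mu)^T · Sigma^{-1} · (x - mu):
  Sigma^{-1} · (x - mu) = (-0.2415, 0.2147, -0.068).
  (x - mu)^T · [Sigma^{-1} · (x - mu)] = (-2)·(-0.2415) + (2)·(0.2147) + (-1)·(-0.068) = 0.9803.

Step 4 — take square root: d = √(0.9803) ≈ 0.9901.

d(x, mu) = √(0.9803) ≈ 0.9901


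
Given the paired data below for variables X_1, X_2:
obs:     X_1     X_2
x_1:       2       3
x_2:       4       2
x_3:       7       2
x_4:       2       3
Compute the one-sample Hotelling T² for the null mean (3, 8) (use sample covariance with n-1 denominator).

Step 1 — sample mean vector:
  mean(X_1) = (2 + 4 + 7 + 2) / 4 = 15/4 = 3.75
  mean(X_2) = (3 + 2 + 2 + 3) / 4 = 10/4 = 2.5
  x̄ = (3.75, 2.5),  deviation x̄ - mu_0 = (3.75, 2.5) - (3, 8) = (0.75, -5.5).

Step 2 — sample covariance matrix, S[i,j] = (1/(n-1)) · Σ_k (x_{k,i} - mean_i) · (x_{k,j} - mean_j), divisor n-1 = 3:
  S[X_1,X_1] = ((-1.75)·(-1.75) + (0.25)·(0.25) + (3.25)·(3.25) + (-1.75)·(-1.75)) / 3 = 16.75/3 = 5.5833
  S[X_1,X_2] = ((-1.75)·(0.5) + (0.25)·(-0.5) + (3.25)·(-0.5) + (-1.75)·(0.5)) / 3 = -3.5/3 = -1.1667
  S[X_2,X_2] = ((0.5)·(0.5) + (-0.5)·(-0.5) + (-0.5)·(-0.5) + (0.5)·(0.5)) / 3 = 1/3 = 0.3333
  S = [[5.5833, -1.1667],
 [-1.1667, 0.3333]].

Step 3 — invert S. det(S) = 5.5833·0.3333 - (-1.1667)² = 0.5.
  S^{-1} = (1/det) · [[d, -b], [-b, a]] = [[0.6667, 2.3333],
 [2.3333, 11.1667]].

Step 4 — quadratic form (x̄ - mu_0)^T · S^{-1} · (x̄ - mu_0):
  S^{-1} · (x̄ - mu_0) = (-12.3333, -59.6667),
  (x̄ - mu_0)^T · [...] = (0.75)·(-12.3333) + (-5.5)·(-59.6667) = 318.9167.

Step 5 — scale by n: T² = 4 · 318.9167 = 1275.6667.

T² ≈ 1275.6667


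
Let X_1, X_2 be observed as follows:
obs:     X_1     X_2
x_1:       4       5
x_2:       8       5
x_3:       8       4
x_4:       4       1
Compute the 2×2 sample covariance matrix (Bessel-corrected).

Step 1 — column means:
  mean(X_1) = (4 + 8 + 8 + 4) / 4 = 24/4 = 6
  mean(X_2) = (5 + 5 + 4 + 1) / 4 = 15/4 = 3.75

Step 2 — sample covariance S[i,j] = (1/(n-1)) · Σ_k (x_{k,i} - mean_i) · (x_{k,j} - mean_j), with n-1 = 3.
  S[X_1,X_1] = ((-2)·(-2) + (2)·(2) + (2)·(2) + (-2)·(-2)) / 3 = 16/3 = 5.3333
  S[X_1,X_2] = ((-2)·(1.25) + (2)·(1.25) + (2)·(0.25) + (-2)·(-2.75)) / 3 = 6/3 = 2
  S[X_2,X_2] = ((1.25)·(1.25) + (1.25)·(1.25) + (0.25)·(0.25) + (-2.75)·(-2.75)) / 3 = 10.75/3 = 3.5833

S is symmetric (S[j,i] = S[i,j]). Assembling:

S = [[5.3333, 2],
 [2, 3.5833]]


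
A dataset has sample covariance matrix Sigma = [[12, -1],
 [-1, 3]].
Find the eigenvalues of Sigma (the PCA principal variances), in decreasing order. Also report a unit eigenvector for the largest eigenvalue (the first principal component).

Step 1 — characteristic polynomial of 2×2 Sigma:
  det(Sigma - λI) = λ² - trace · λ + det = 0.
  trace = 12 + 3 = 15, det = 12·3 - (-1)² = 35.
Step 2 — discriminant:
  Δ = trace² - 4·det = 225 - 140 = 85.
Step 3 — eigenvalues:
  λ = (trace ± √Δ)/2 = (15 ± 9.2195)/2,
  λ_1 = 12.1098,  λ_2 = 2.8902.

Step 4 — unit eigenvector for λ_1: solve (Sigma - λ_1 I)v = 0. First row:
  (12 - 12.1098)·v_x + (-1)·v_y = 0, i.e. (-0.1098)·v_x + (-1)·v_y = 0,
  so v ∝ (b, λ_1 - a) = (-1, 0.1098); multiply by -1 so the first entry is positive: u = (1, -0.1098).
  ||u|| = √((1)² + (-0.1098)²) = √(1.012) ≈ 1.006,
  v_1 = u/||u|| ≈ (0.994, -0.1091) (||v_1|| = 1).

λ_1 = 12.1098,  λ_2 = 2.8902;  v_1 ≈ (0.994, -0.1091)


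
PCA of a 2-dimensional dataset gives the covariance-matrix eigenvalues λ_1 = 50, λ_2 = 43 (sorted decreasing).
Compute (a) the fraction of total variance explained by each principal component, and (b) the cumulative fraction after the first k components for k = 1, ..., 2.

Step 1 — total variance = trace(Sigma) = Σ λ_i = 50 + 43 = 93.

Step 2 — fraction explained by component i = λ_i / Σ λ:
  PC1: 50/93 = 0.5376
  PC2: 43/93 = 0.4624

Step 3 — cumulative fraction after k components = (λ_1 + ... + λ_k) / Σ λ:
  k = 1: 50/93 = 0.5376
  k = 2: (50 + 43)/93 = 93/93 = 1

Summary (fraction, with percent):

explained: PC1 0.5376 (53.76%), PC2 0.4624 (46.24%);  cumulative: 0.5376, 1


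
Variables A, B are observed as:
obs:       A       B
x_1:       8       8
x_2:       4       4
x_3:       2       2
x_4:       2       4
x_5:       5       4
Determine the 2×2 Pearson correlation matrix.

Step 1 — column means:
  mean(A) = (8 + 4 + 2 + 2 + 5) / 5 = 21/5 = 4.2
  mean(B) = (8 + 4 + 2 + 4 + 4) / 5 = 22/5 = 4.4

Step 2 — sample variances and covariances s[i,j] = (1/(n-1)) · Σ_k (x_{k,i} - mean_i) · (x_{k,j} - mean_j), with n-1 = 4:
  s[A,A] = ((3.8)·(3.8) + (-0.2)·(-0.2) + (-2.2)·(-2.2) + (-2.2)·(-2.2) + (0.8)·(0.8)) / 4 = 24.8/4 = 6.2
  s[A,B] = ((3.8)·(3.6) + (-0.2)·(-0.4) + (-2.2)·(-2.4) + (-2.2)·(-0.4) + (0.8)·(-0.4)) / 4 = 19.6/4 = 4.9
  s[B,B] = ((3.6)·(3.6) + (-0.4)·(-0.4) + (-2.4)·(-2.4) + (-0.4)·(-0.4) + (-0.4)·(-0.4)) / 4 = 19.2/4 = 4.8
  Sample standard deviations s_i = √(s[i,i]):
  s(A) = √(6.2) = 2.49
  s(B) = √(4.8) = 2.1909

Step 3 — r_{ij} = s_{ij} / (s_i · s_j):
  r[A,A] = 1 (diagonal).
  r[A,B] = 4.9 / (2.49 · 2.1909) = 4.9 / 5.4553 = 0.8982
  r[B,B] = 1 (diagonal).

R is symmetric with unit diagonal. Assembling:

R = [[1, 0.8982],
 [0.8982, 1]]


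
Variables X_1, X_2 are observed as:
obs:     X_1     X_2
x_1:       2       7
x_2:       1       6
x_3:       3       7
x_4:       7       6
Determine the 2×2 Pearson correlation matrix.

Step 1 — column means:
  mean(X_1) = (2 + 1 + 3 + 7) / 4 = 13/4 = 3.25
  mean(X_2) = (7 + 6 + 7 + 6) / 4 = 26/4 = 6.5

Step 2 — sample variances and covariances s[i,j] = (1/(n-1)) · Σ_k (x_{k,i} - mean_i) · (x_{k,j} - mean_j), with n-1 = 3:
  s[X_1,X_1] = ((-1.25)·(-1.25) + (-2.25)·(-2.25) + (-0.25)·(-0.25) + (3.75)·(3.75)) / 3 = 20.75/3 = 6.9167
  s[X_1,X_2] = ((-1.25)·(0.5) + (-2.25)·(-0.5) + (-0.25)·(0.5) + (3.75)·(-0.5)) / 3 = -1.5/3 = -0.5
  s[X_2,X_2] = ((0.5)·(0.5) + (-0.5)·(-0.5) + (0.5)·(0.5) + (-0.5)·(-0.5)) / 3 = 1/3 = 0.3333
  Sample standard deviations s_i = √(s[i,i]):
  s(X_1) = √(6.9167) = 2.63
  s(X_2) = √(0.3333) = 0.5774

Step 3 — r_{ij} = s_{ij} / (s_i · s_j):
  r[X_1,X_1] = 1 (diagonal).
  r[X_1,X_2] = -0.5 / (2.63 · 0.5774) = -0.5 / 1.5184 = -0.3293
  r[X_2,X_2] = 1 (diagonal).

R is symmetric with unit diagonal. Assembling:

R = [[1, -0.3293],
 [-0.3293, 1]]


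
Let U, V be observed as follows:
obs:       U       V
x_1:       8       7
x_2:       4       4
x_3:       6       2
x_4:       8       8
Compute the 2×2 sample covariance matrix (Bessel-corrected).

Step 1 — column means:
  mean(U) = (8 + 4 + 6 + 8) / 4 = 26/4 = 6.5
  mean(V) = (7 + 4 + 2 + 8) / 4 = 21/4 = 5.25

Step 2 — sample covariance S[i,j] = (1/(n-1)) · Σ_k (x_{k,i} - mean_i) · (x_{k,j} - mean_j), with n-1 = 3.
  S[U,U] = ((1.5)·(1.5) + (-2.5)·(-2.5) + (-0.5)·(-0.5) + (1.5)·(1.5)) / 3 = 11/3 = 3.6667
  S[U,V] = ((1.5)·(1.75) + (-2.5)·(-1.25) + (-0.5)·(-3.25) + (1.5)·(2.75)) / 3 = 11.5/3 = 3.8333
  S[V,V] = ((1.75)·(1.75) + (-1.25)·(-1.25) + (-3.25)·(-3.25) + (2.75)·(2.75)) / 3 = 22.75/3 = 7.5833

S is symmetric (S[j,i] = S[i,j]). Assembling:

S = [[3.6667, 3.8333],
 [3.8333, 7.5833]]


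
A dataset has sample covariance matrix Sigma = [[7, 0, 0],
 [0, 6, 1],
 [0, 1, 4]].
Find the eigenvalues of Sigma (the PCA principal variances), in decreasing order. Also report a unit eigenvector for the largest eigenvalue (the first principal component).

Step 1 — characteristic polynomial p(λ) = det(λI - Sigma) = λ³ - tr·λ² + c_1·λ - det, where tr = trace, c_1 = sum of the principal 2×2 minors, det = det(Sigma):
  tr = 7 + 6 + 4 = 17,
  c_1 = (7·6 - (0)²) + (7·4 - (0)²) + (6·4 - (1)²) = 42 + 28 + 23 = 93,
  det = 7·(6·4 - (1)²) - (0)·((0)·4 - (1)·(0)) + (0)·((0)·(1) - 6·(0)) = 7·(23) - (0)·(0) + (0)·(0) = 161.
  So p(λ) = λ³ - 17λ² + 93λ - 161.
Step 2 — look for an integer root (rational root theorem: any rational root is an integer divisor of 161). Testing λ = 7:
  p(7) = 343 - 833 + 651 - 161 = 0  ✓
  Dividing out (λ - 7): p(λ) = (λ - 7)(λ² - 10λ + 23).
Step 3 — remaining eigenvalues from the quadratic λ² - 10λ + 23 = 0:
  Δ = 10² - 4·23 = 100 - 92 = 8,  λ = (10 ± √8)/2 = (10 ± 2.8284)/2 ≈ 6.4142 or 3.5858.
  Sorted: λ_1 = 7,  λ_2 = 6.4142,  λ_3 = 3.5858  (check: sum = 17 = tr ✓).

Step 4 — unit eigenvector for λ_1 = 7: v spans the null space of (Sigma - λ_1 I), whose rows are
  r_1 = (0, 0, 0),  r_2 = (0, -1, 1),  r_3 = (0, 1, -3).
  v is orthogonal to every row, so take v ∝ r_2 × r_3 = ((-1)·(-3) - (1)·(1), (1)·(0) - (0)·(-3), (0)·(1) - (-1)·(0)) = (2, 0, 0).
  Rescale (divide by 2): u = (1, 0, 0).
  ||u|| = √((1)² + (0)² + (0)²) = √(1) = 1,  v_1 = u/||u|| ≈ (1, 0, 0) (||v_1|| = 1).

λ_1 = 7,  λ_2 = 6.4142,  λ_3 = 3.5858;  v_1 ≈ (1, 0, 0)


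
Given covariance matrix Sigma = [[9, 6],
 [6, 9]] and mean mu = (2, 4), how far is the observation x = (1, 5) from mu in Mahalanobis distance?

Step 1 — centre the observation: (x - mu) = (-1, 1).

Step 2 — invert Sigma. det(Sigma) = 9·9 - (6)² = 45.
  Sigma^{-1} = (1/det) · [[d, -b], [-b, a]] = [[0.2, -0.1333],
 [-0.1333, 0.2]].

Step 3 — form the quadratic (x - mu)^T · Sigma^{-1} · (x - mu):
  Sigma^{-1} · (x - mu) = (-0.3333, 0.3333).
  (x - mu)^T · [Sigma^{-1} · (x - mu)] = (-1)·(-0.3333) + (1)·(0.3333) = 0.6667.

Step 4 — take square root: d = √(0.6667) ≈ 0.8165.

d(x, mu) = √(0.6667) ≈ 0.8165


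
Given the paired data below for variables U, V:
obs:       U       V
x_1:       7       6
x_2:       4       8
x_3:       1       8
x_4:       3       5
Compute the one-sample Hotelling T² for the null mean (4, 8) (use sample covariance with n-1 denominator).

Step 1 — sample mean vector:
  mean(U) = (7 + 4 + 1 + 3) / 4 = 15/4 = 3.75
  mean(V) = (6 + 8 + 8 + 5) / 4 = 27/4 = 6.75
  x̄ = (3.75, 6.75),  deviation x̄ - mu_0 = (3.75, 6.75) - (4, 8) = (-0.25, -1.25).

Step 2 — sample covariance matrix, S[i,j] = (1/(n-1)) · Σ_k (x_{k,i} - mean_i) · (x_{k,j} - mean_j), divisor n-1 = 3:
  S[U,U] = ((3.25)·(3.25) + (0.25)·(0.25) + (-2.75)·(-2.75) + (-0.75)·(-0.75)) / 3 = 18.75/3 = 6.25
  S[U,V] = ((3.25)·(-0.75) + (0.25)·(1.25) + (-2.75)·(1.25) + (-0.75)·(-1.75)) / 3 = -4.25/3 = -1.4167
  S[V,V] = ((-0.75)·(-0.75) + (1.25)·(1.25) + (1.25)·(1.25) + (-1.75)·(-1.75)) / 3 = 6.75/3 = 2.25
  S = [[6.25, -1.4167],
 [-1.4167, 2.25]].

Step 3 — invert S. det(S) = 6.25·2.25 - (-1.4167)² = 12.0556.
  S^{-1} = (1/det) · [[d, -b], [-b, a]] = [[0.1866, 0.1175],
 [0.1175, 0.5184]].

Step 4 — quadratic form (x̄ - mu_0)^T · S^{-1} · (x̄ - mu_0):
  S^{-1} · (x̄ - mu_0) = (-0.1935, -0.6774),
  (x̄ - mu_0)^T · [...] = (-0.25)·(-0.1935) + (-1.25)·(-0.6774) = 0.8952.

Step 5 — scale by n: T² = 4 · 0.8952 = 3.5806.

T² ≈ 3.5806


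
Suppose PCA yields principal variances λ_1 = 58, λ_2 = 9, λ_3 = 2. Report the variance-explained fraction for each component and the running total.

Step 1 — total variance = trace(Sigma) = Σ λ_i = 58 + 9 + 2 = 69.

Step 2 — fraction explained by component i = λ_i / Σ λ:
  PC1: 58/69 = 0.8406
  PC2: 9/69 = 0.1304
  PC3: 2/69 = 0.029

Step 3 — cumulative fraction after k components = (λ_1 + ... + λ_k) / Σ λ:
  k = 1: 58/69 = 0.8406
  k = 2: (58 + 9)/69 = 67/69 = 0.971
  k = 3: (58 + 9 + 2)/69 = 69/69 = 1

Summary (fraction, with percent):

explained: PC1 0.8406 (84.06%), PC2 0.1304 (13.04%), PC3 0.029 (2.9%);  cumulative: 0.8406, 0.971, 1


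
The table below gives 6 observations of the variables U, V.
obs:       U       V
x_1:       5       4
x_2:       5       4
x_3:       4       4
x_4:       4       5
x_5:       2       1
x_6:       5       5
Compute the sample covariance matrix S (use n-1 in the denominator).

Step 1 — column means:
  mean(U) = (5 + 5 + 4 + 4 + 2 + 5) / 6 = 25/6 = 4.1667
  mean(V) = (4 + 4 + 4 + 5 + 1 + 5) / 6 = 23/6 = 3.8333

Step 2 — sample covariance S[i,j] = (1/(n-1)) · Σ_k (x_{k,i} - mean_i) · (x_{k,j} - mean_j), with n-1 = 5.
  S[U,U] = ((0.8333)·(0.8333) + (0.8333)·(0.8333) + (-0.1667)·(-0.1667) + (-0.1667)·(-0.1667) + (-2.1667)·(-2.1667) + (0.8333)·(0.8333)) / 5 = 6.8333/5 = 1.3667
  S[U,V] = ((0.8333)·(0.1667) + (0.8333)·(0.1667) + (-0.1667)·(0.1667) + (-0.1667)·(1.1667) + (-2.1667)·(-2.8333) + (0.8333)·(1.1667)) / 5 = 7.1667/5 = 1.4333
  S[V,V] = ((0.1667)·(0.1667) + (0.1667)·(0.1667) + (0.1667)·(0.1667) + (1.1667)·(1.1667) + (-2.8333)·(-2.8333) + (1.1667)·(1.1667)) / 5 = 10.8333/5 = 2.1667

S is symmetric (S[j,i] = S[i,j]). Assembling:

S = [[1.3667, 1.4333],
 [1.4333, 2.1667]]


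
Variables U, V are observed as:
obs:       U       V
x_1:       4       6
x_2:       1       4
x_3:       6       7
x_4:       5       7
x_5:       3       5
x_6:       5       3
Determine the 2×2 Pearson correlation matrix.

Step 1 — column means:
  mean(U) = (4 + 1 + 6 + 5 + 3 + 5) / 6 = 24/6 = 4
  mean(V) = (6 + 4 + 7 + 7 + 5 + 3) / 6 = 32/6 = 5.3333

Step 2 — sample variances and covariances s[i,j] = (1/(n-1)) · Σ_k (x_{k,i} - mean_i) · (x_{k,j} - mean_j), with n-1 = 5:
  s[U,U] = ((0)·(0) + (-3)·(-3) + (2)·(2) + (1)·(1) + (-1)·(-1) + (1)·(1)) / 5 = 16/5 = 3.2
  s[U,V] = ((0)·(0.6667) + (-3)·(-1.3333) + (2)·(1.6667) + (1)·(1.6667) + (-1)·(-0.3333) + (1)·(-2.3333)) / 5 = 7/5 = 1.4
  s[V,V] = ((0.6667)·(0.6667) + (-1.3333)·(-1.3333) + (1.6667)·(1.6667) + (1.6667)·(1.6667) + (-0.3333)·(-0.3333) + (-2.3333)·(-2.3333)) / 5 = 13.3333/5 = 2.6667
  Sample standard deviations s_i = √(s[i,i]):
  s(U) = √(3.2) = 1.7889
  s(V) = √(2.6667) = 1.633

Step 3 — r_{ij} = s_{ij} / (s_i · s_j):
  r[U,U] = 1 (diagonal).
  r[U,V] = 1.4 / (1.7889 · 1.633) = 1.4 / 2.9212 = 0.4793
  r[V,V] = 1 (diagonal).

R is symmetric with unit diagonal. Assembling:

R = [[1, 0.4793],
 [0.4793, 1]]
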